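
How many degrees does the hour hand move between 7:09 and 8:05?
The hour hand moves 0.5 degrees per minute.
Time elapsed: 8:05 - 7:09 = 56 minutes
Angular displacement: 56 x 0.5 = 28 degrees

Final answer: 28 degrees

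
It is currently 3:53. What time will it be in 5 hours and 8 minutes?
Starting time: 3:53
Adding 8 minutes to 53 minutes: 53 + 8 = 61 minutes = 1 hour and 1 minute
Adding 5 hours: 3 + 5 + 1 (carry) = 9
Final time: 9:01

Final answer: 9:01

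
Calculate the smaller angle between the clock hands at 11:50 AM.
Hour hand position: 11 x 30 + 50 x 0.5 = 355 degrees
Minute hand position: 50 x 6 = 300 degrees
Difference: |355 - 300| = 55 degrees
The angle between the hands is 55 degrees

Final answer: 55 degrees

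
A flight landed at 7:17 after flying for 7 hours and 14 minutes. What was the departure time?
Starting time: 7:17 = 437 total minutes past 12:00
Subtracting: 7 hours and 14 minutes = 434 minutes
437 - 434 = 3 minutes
= 3 minutes past 12:00 = 12:03

Final answer: 12:03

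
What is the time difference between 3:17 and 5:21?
From 3:17 to 5:21:
(5 x 60 + 21) - (3 x 60 + 17) = 321 - 197 = 124 minutes
= 2 hours and 4 minutes

Final answer: 2 hours and 4 minutes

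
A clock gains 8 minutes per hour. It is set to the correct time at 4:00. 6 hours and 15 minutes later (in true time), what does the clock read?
For every 60 true minutes, the faulty clock advances 60 + 8 = 68 minutes.
True elapsed: 6 hours and 15 minutes = 375 minutes.
Faulty clock advances: 375 x 68/60 = 425 minutes (drift: 50 minutes ahead).
Shown time: 4:00 + 425 minutes = 11:05.

Final answer: 11:05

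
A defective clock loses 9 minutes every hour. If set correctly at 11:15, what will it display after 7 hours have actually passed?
For every 60 true minutes, the faulty clock advances 60 - 9 = 51 minutes.
True elapsed: 7 hours = 420 minutes.
Faulty clock advances: 420 x 51/60 = 357 minutes (drift: 63 minutes behind).
Shown time: 11:15 + 357 minutes = 5:12.

Final answer: 5:12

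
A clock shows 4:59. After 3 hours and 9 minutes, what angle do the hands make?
First find the time 3 hours and 9 minutes after 4:59.
Total minutes: 4 x 60 + 59 + 3 x 60 + 9 = 488.
488 mod 720 = 488 minutes = 8:08.
Now compute the angle at 8:08:
Hour hand: 8 x 30 + 8 x 0.5 = 244 degrees
Minute hand: 8 x 6 = 48 degrees
Difference: |244 - 48| = 196 degrees
Smaller angle: 360 - 196 = 164 degrees

Final answer: 164 degrees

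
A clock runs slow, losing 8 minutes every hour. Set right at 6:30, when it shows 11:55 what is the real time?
For every 60 true minutes, the faulty clock advances 52 minutes, so 1 faulty-clock minute corresponds to 60/52 true minutes.
From 6:30 to 11:55 on the faulty dial is 325 minutes.
True elapsed: 325 x 60/52 = 375 minutes = 6 hours and 15 minutes.
True time: 6:30 + 6 hours and 15 minutes = 12:45.

Final answer: 12:45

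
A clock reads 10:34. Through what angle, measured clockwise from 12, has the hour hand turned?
The hour hand moves 30 degrees per hour and 0.5 degrees per minute.
At 10:34: (10) x 30 + 34 x 0.5 = 300 + 17 = 317 degrees

Final answer: 317 degrees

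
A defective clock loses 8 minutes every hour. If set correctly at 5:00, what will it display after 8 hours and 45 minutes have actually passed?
For every 60 true minutes, the faulty clock advances 60 - 8 = 52 minutes.
True elapsed: 8 hours and 45 minutes = 525 minutes.
Faulty clock advances: 525 x 52/60 = 455 minutes (drift: 70 minutes behind).
Shown time: 5:00 + 455 minutes = 12:35.

Final answer: 12:35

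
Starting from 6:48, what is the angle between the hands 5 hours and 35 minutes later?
First find the time 5 hours and 35 minutes after 6:48.
Total minutes: 6 x 60 + 48 + 5 x 60 + 35 = 743.
743 mod 720 = 23 minutes = 12:23.
Now compute the angle at 12:23:
Hour hand: 0 x 30 + 23 x 0.5 = 11.5 degrees
Minute hand: 23 x 6 = 138 degrees
Difference: |11.5 - 138| = 126.5 degrees
The angle is 126.5 degrees

Final answer: 126.5 degrees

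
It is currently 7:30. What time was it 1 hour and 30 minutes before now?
Starting time: 7:30 = 450 total minutes past 12:00
Subtracting: 1 hour and 30 minutes = 90 minutes
450 - 90 = 360 minutes
= 6 hours past 12:00 = 6:00

Final answer: 6:00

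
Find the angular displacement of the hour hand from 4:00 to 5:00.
The hour hand moves 0.5 degrees per minute.
Time elapsed: 5:00 - 4:00 = 60 minutes
Angular displacement: 60 x 0.5 = 30 degrees

Final answer: 30 degrees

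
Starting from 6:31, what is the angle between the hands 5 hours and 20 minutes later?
First find the time 5 hours and 20 minutes after 6:31.
Total minutes: 6 x 60 + 31 + 5 x 60 + 20 = 711.
711 mod 720 = 711 minutes = 11:51.
Now compute the angle at 11:51:
Hour hand: 11 x 30 + 51 x 0.5 = 355.5 degrees
Minute hand: 51 x 6 = 306 degrees
Difference: |355.5 - 306| = 49.5 degrees
The angle is 49.5 degrees

Final answer: 49.5 degrees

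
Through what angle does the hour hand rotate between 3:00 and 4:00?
The hour hand moves 0.5 degrees per minute.
Time elapsed: 4:00 - 3:00 = 60 minutes
Angular displacement: 60 x 0.5 = 30 degrees

Final answer: 30 degrees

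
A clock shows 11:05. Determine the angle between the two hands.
Hour hand position: 11 x 30 + 5 x 0.5 = 332.5 degrees
Minute hand position: 5 x 6 = 30 degrees
Difference: |332.5 - 30| = 302.5 degrees
Since 302.5 > 180, the smaller angle is 360 - 302.5 = 57.5 degrees

Final answer: 57.5 degrees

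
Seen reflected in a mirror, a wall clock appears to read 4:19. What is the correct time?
Reflection across the vertical (12-6) axis maps a hand at angle A degrees to (360 - A) degrees, which sends a reading of T minutes past 12:00 to (720 - T) minutes past 12:00.
Mirror reads 4:19 = 259 minutes past 12:00.
Actual time: (720 - 259) mod 720 = 461 minutes = 7:41.

Final answer: 7:41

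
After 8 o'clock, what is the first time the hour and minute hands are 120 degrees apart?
At t minutes past 8:00, the hour hand is at 30 x 8 + 0.5t degrees and the minute hand is at 6t degrees.
The smaller angle between them is 120 degrees when |30H - 5.5t| = 120 or |30H - 5.5t| = 240.
With H = 8, solve 30 x 8 - 5.5t = +/- target for each target:
  t = (30 x 8 - 120) / 5.5 = 21.82
  t = (30 x 8 + 120) / 5.5 = 65.45 (outside (0, 60))
  t = (30 x 8 - 240) / 5.5 = 0 (outside (0, 60))
  t = (30 x 8 + 240) / 5.5 = 87.27 (outside (0, 60))
Valid solutions in (0, 60): {21.82} minutes.
The first occurrence is t = 21.82 minutes.
The hands form a 120-degree angle at 21.82 minutes past 8:00.

Final answer: 21.82 minutes past 8:00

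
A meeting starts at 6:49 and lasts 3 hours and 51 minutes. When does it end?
Starting time: 6:49
Adding 51 minutes to 49 minutes: 49 + 51 = 100 minutes = 1 hour and 40 minutes
Adding 3 hours: 6 + 3 + 1 (carry) = 10
Final time: 10:40

Final answer: 10:40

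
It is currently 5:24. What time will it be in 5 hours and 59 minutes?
Starting time: 5:24
Adding 59 minutes to 24 minutes: 24 + 59 = 83 minutes = 1 hour and 23 minutes
Adding 5 hours: 5 + 5 + 1 (carry) = 11
Final time: 11:23

Final answer: 11:23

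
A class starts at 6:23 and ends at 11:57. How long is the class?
From 6:23 to 11:57:
(11 x 60 + 57) - (6 x 60 + 23) = 717 - 383 = 334 minutes
= 5 hours and 34 minutes

Final answer: 5 hours and 34 minutes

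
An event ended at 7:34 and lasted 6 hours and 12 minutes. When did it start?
Starting time: 7:34 = 454 total minutes past 12:00
Subtracting: 6 hours and 12 minutes = 372 minutes
454 - 372 = 82 minutes
= 1 hour and 22 minutes past 12:00 = 1:22

Final answer: 1:22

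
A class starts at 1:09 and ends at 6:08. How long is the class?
From 1:09 to 6:08:
(6 x 60 + 8) - (1 x 60 + 9) = 368 - 69 = 299 minutes
= 4 hours and 59 minutes

Final answer: 4 hours and 59 minutes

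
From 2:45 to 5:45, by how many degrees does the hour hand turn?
The hour hand moves 0.5 degrees per minute.
Time elapsed: 5:45 - 2:45 = 180 minutes
Angular displacement: 180 x 0.5 = 90 degrees

Final answer: 90 degrees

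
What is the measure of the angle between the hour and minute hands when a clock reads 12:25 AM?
Hour hand position: 0 x 30 + 25 x 0.5 = 12.5 degrees
Minute hand position: 25 x 6 = 150 degrees
Difference: |12.5 - 150| = 137.5 degrees
The angle between the hands is 137.5 degrees

Final answer: 137.5 degrees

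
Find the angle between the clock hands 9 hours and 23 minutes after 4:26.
First find the time 9 hours and 23 minutes after 4:26.
Total minutes: 4 x 60 + 26 + 9 x 60 + 23 = 829.
829 mod 720 = 109 minutes = 1:49.
Now compute the angle at 1:49:
Hour hand: 1 x 30 + 49 x 0.5 = 54.5 degrees
Minute hand: 49 x 6 = 294 degrees
Difference: |54.5 - 294| = 239.5 degrees
Smaller angle: 360 - 239.5 = 120.5 degrees

Final answer: 120.5 degrees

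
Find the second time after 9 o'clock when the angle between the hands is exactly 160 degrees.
At t minutes past 9:00, the hour hand is at 30 x 9 + 0.5t degrees and the minute hand is at 6t degrees.
The smaller angle between them is 160 degrees when |30H - 5.5t| = 160 or |30H - 5.5t| = 200.
With H = 9, solve 30 x 9 - 5.5t = +/- target for each target:
  t = (30 x 9 - 160) / 5.5 = 20
  t = (30 x 9 + 160) / 5.5 = 78.18 (outside (0, 60))
  t = (30 x 9 - 200) / 5.5 = 12.73
  t = (30 x 9 + 200) / 5.5 = 85.45 (outside (0, 60))
Valid solutions in (0, 60): {12.73, 20} minutes.
The second occurrence is t = 20 minutes.
The hands form a 160-degree angle at 20 minutes past 9:00.

Final answer: 20 minutes past 9:00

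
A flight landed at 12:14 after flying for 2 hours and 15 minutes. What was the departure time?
Starting time: 12:14 = 14 total minutes past 12:00
Subtracting: 2 hours and 15 minutes = 135 minutes
14 - 135 = -121 (negative, add 12 hours = 720) = 599 minutes
= 9 hours and 59 minutes past 12:00 = 9:59

Final answer: 9:59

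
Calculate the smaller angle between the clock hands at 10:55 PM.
Hour hand position: 10 x 30 + 55 x 0.5 = 327.5 degrees
Minute hand position: 55 x 6 = 330 degrees
Difference: |327.5 - 330| = 2.5 degrees
The angle between the hands is 2.5 degrees

Final answer: 2.5 degrees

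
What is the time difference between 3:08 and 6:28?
From 3:08 to 6:28:
(6 x 60 + 28) - (3 x 60 + 8) = 388 - 188 = 200 minutes
= 3 hours and 20 minutes

Final answer: 3 hours and 20 minutes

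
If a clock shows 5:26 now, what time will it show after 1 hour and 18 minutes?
Starting time: 5:26
Adding 18 minutes to 26 minutes: 26 + 18 = 44 minutes
Adding 1 hour: 5 + 1 = 6
Final time: 6:44

Final answer: 6:44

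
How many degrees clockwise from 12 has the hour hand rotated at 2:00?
The hour hand moves 30 degrees per hour and 0.5 degrees per minute.
At 2:00: (2) x 30 + 0 x 0.5 = 60 + 0 = 60 degrees

Final answer: 60 degrees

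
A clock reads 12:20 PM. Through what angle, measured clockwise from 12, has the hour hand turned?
The hour hand moves 30 degrees per hour and 0.5 degrees per minute.
At 12:20: (0) x 30 + 20 x 0.5 = 0 + 10 = 10 degrees

Final answer: 10 degrees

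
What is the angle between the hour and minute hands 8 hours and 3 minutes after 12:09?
First find the time 8 hours and 3 minutes after 12:09.
Total minutes: 12 x 60 + 9 + 8 x 60 + 3 = 1212.
1212 mod 720 = 492 minutes = 8:12.
Now compute the angle at 8:12:
Hour hand: 8 x 30 + 12 x 0.5 = 246 degrees
Minute hand: 12 x 6 = 72 degrees
Difference: |246 - 72| = 174 degrees
The angle is 174 degrees

Final answer: 174 degrees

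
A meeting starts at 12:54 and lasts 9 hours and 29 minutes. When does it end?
Starting time: 12:54
Adding 29 minutes to 54 minutes: 54 + 29 = 83 minutes = 1 hour and 23 minutes
Adding 9 hours: 12 + 9 + 1 (carry) = 22 - 12 = 10
Final time: 10:23

Final answer: 10:23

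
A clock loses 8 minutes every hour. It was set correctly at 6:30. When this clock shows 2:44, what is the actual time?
For every 60 true minutes, the faulty clock advances 52 minutes, so 1 faulty-clock minute corresponds to 60/52 true minutes.
From 6:30 to 2:44 on the faulty dial is 494 minutes.
True elapsed: 494 x 60/52 = 570 minutes = 9 hours and 30 minutes.
True time: 6:30 + 9 hours and 30 minutes = 4:00.

Final answer: 4:00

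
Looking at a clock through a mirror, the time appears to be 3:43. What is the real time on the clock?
Reflection across the vertical (12-6) axis maps a hand at angle A degrees to (360 - A) degrees, which sends a reading of T minutes past 12:00 to (720 - T) minutes past 12:00.
Mirror reads 3:43 = 223 minutes past 12:00.
Actual time: (720 - 223) mod 720 = 497 minutes = 8:17.

Final answer: 8:17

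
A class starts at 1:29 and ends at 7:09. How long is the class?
From 1:29 to 7:09:
(7 x 60 + 9) - (1 x 60 + 29) = 429 - 89 = 340 minutes
= 5 hours and 40 minutes

Final answer: 5 hours and 40 minutes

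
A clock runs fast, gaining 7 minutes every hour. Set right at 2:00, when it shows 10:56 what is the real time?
For every 60 true minutes, the faulty clock advances 67 minutes, so 1 faulty-clock minute corresponds to 60/67 true minutes.
From 2:00 to 10:56 on the faulty dial is 536 minutes.
True elapsed: 536 x 60/67 = 480 minutes = 8 hours.
True time: 2:00 + 8 hours = 10:00.

Final answer: 10:00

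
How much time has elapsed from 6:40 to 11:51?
From 6:40 to 11:51:
(11 x 60 + 51) - (6 x 60 + 40) = 711 - 400 = 311 minutes
= 5 hours and 11 minutes

Final answer: 5 hours and 11 minutes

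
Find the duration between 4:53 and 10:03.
From 4:53 to 10:03:
(10 x 60 + 3) - (4 x 60 + 53) = 603 - 293 = 310 minutes
= 5 hours and 10 minutes

Final answer: 5 hours and 10 minutes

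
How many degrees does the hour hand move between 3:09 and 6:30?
The hour hand moves 0.5 degrees per minute.
Time elapsed: 6:30 - 3:09 = 201 minutes
Angular displacement: 201 x 0.5 = 100.5 degrees

Final answer: 100.5 degrees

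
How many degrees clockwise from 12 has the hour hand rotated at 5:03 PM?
The hour hand moves 30 degrees per hour and 0.5 degrees per minute.
At 5:03: (5) x 30 + 3 x 0.5 = 150 + 1.5 = 151.5 degrees

Final answer: 151.5 degrees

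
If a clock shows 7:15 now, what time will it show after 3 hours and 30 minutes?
Starting time: 7:15
Adding 30 minutes to 15 minutes: 15 + 30 = 45 minutes
Adding 3 hours: 7 + 3 = 10
Final time: 10:45

Final answer: 10:45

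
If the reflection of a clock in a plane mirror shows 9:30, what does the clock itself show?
Reflection across the vertical (12-6) axis maps a hand at angle A degrees to (360 - A) degrees, which sends a reading of T minutes past 12:00 to (720 - T) minutes past 12:00.
Mirror reads 9:30 = 570 minutes past 12:00.
Actual time: (720 - 570) mod 720 = 150 minutes = 2:30.

Final answer: 2:30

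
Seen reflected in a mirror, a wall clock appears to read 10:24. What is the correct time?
Reflection across the vertical (12-6) axis maps a hand at angle A degrees to (360 - A) degrees, which sends a reading of T minutes past 12:00 to (720 - T) minutes past 12:00.
Mirror reads 10:24 = 624 minutes past 12:00.
Actual time: (720 - 624) mod 720 = 96 minutes = 1:36.

Final answer: 1:36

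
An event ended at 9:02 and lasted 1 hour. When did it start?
Starting time: 9:02 = 542 total minutes past 12:00
Subtracting: 1 hour = 60 minutes
542 - 60 = 482 minutes
= 8 hours and 2 minutes past 12:00 = 8:02

Final answer: 8:02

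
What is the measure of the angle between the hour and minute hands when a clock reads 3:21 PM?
Hour hand position: 3 x 30 + 21 x 0.5 = 100.5 degrees
Minute hand position: 21 x 6 = 126 degrees
Difference: |100.5 - 126| = 25.5 degrees
The angle between the hands is 25.5 degrees

Final answer: 25.5 degrees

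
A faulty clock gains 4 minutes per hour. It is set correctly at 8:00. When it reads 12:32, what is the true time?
For every 60 true minutes, the faulty clock advances 64 minutes, so 1 faulty-clock minute corresponds to 60/64 true minutes.
From 8:00 to 12:32 on the faulty dial is 272 minutes.
True elapsed: 272 x 60/64 = 255 minutes = 4 hours and 15 minutes.
True time: 8:00 + 4 hours and 15 minutes = 12:15.

Final answer: 12:15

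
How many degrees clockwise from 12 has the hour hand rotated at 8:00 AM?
The hour hand moves 30 degrees per hour and 0.5 degrees per minute.
At 8:00: (8) x 30 + 0 x 0.5 = 240 + 0 = 240 degrees

Final answer: 240 degrees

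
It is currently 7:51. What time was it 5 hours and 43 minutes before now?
Starting time: 7:51 = 471 total minutes past 12:00
Subtracting: 5 hours and 43 minutes = 343 minutes
471 - 343 = 128 minutes
= 2 hours and 8 minutes past 12:00 = 2:08

Final answer: 2:08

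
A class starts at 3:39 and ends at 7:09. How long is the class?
From 3:39 to 7:09:
(7 x 60 + 9) - (3 x 60 + 39) = 429 - 219 = 210 minutes
= 3 hours and 30 minutes

Final answer: 3 hours and 30 minutes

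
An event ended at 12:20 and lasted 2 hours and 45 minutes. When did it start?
Starting time: 12:20 = 20 total minutes past 12:00
Subtracting: 2 hours and 45 minutes = 165 minutes
20 - 165 = -145 (negative, add 12 hours = 720) = 575 minutes
= 9 hours and 35 minutes past 12:00 = 9:35

Final answer: 9:35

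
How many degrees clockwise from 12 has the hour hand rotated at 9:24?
The hour hand moves 30 degrees per hour and 0.5 degrees per minute.
At 9:24: (9) x 30 + 24 x 0.5 = 270 + 12 = 282 degrees

Final answer: 282 degrees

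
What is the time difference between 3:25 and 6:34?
From 3:25 to 6:34:
(6 x 60 + 34) - (3 x 60 + 25) = 394 - 205 = 189 minutes
= 3 hours and 9 minutes

Final answer: 3 hours and 9 minutes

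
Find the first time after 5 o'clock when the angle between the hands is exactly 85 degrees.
At t minutes past 5:00, the hour hand is at 30 x 5 + 0.5t degrees and the minute hand is at 6t degrees.
The smaller angle between them is 85 degrees when |30H - 5.5t| = 85 or |30H - 5.5t| = 275.
With H = 5, solve 30 x 5 - 5.5t = +/- target for each target:
  t = (30 x 5 - 85) / 5.5 = 11.82
  t = (30 x 5 + 85) / 5.5 = 42.73
  t = (30 x 5 - 275) / 5.5 = -22.73 (outside (0, 60))
  t = (30 x 5 + 275) / 5.5 = 77.27 (outside (0, 60))
Valid solutions in (0, 60): {11.82, 42.73} minutes.
The first occurrence is t = 11.82 minutes.
The hands form a 85-degree angle at 11.82 minutes past 5:00.

Final answer: 11.82 minutes past 5:00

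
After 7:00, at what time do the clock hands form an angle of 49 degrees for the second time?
At t minutes past 7:00, the hour hand is at 30 x 7 + 0.5t degrees and the minute hand is at 6t degrees.
The smaller angle between them is 49 degrees when |30H - 5.5t| = 49 or |30H - 5.5t| = 311.
With H = 7, solve 30 x 7 - 5.5t = +/- target for each target:
  t = (30 x 7 - 49) / 5.5 = 29.27
  t = (30 x 7 + 49) / 5.5 = 47.09
  t = (30 x 7 - 311) / 5.5 = -18.36 (outside (0, 60))
  t = (30 x 7 + 311) / 5.5 = 94.73 (outside (0, 60))
Valid solutions in (0, 60): {29.27, 47.09} minutes.
The second occurrence is t = 47.09 minutes.
The hands form a 49-degree angle at 47.09 minutes past 7:00.

Final answer: 47.09 minutes past 7:00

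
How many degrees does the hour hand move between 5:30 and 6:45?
The hour hand moves 0.5 degrees per minute.
Time elapsed: 6:45 - 5:30 = 75 minutes
Angular displacement: 75 x 0.5 = 37.5 degrees

Final answer: 37.5 degrees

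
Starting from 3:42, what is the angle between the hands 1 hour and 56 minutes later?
First find the time 1 hour and 56 minutes after 3:42.
Total minutes: 3 x 60 + 42 + 1 x 60 + 56 = 338.
338 mod 720 = 338 minutes = 5:38.
Now compute the angle at 5:38:
Hour hand: 5 x 30 + 38 x 0.5 = 169 degrees
Minute hand: 38 x 6 = 228 degrees
Difference: |169 - 228| = 59 degrees
The angle is 59 degrees

Final answer: 59 degrees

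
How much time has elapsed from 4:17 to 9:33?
From 4:17 to 9:33:
(9 x 60 + 33) - (4 x 60 + 17) = 573 - 257 = 316 minutes
= 5 hours and 16 minutes

Final answer: 5 hours and 16 minutes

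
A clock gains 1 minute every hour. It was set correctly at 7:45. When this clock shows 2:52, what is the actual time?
For every 60 true minutes, the faulty clock advances 61 minutes, so 1 faulty-clock minute corresponds to 60/61 true minutes.
From 7:45 to 2:52 on the faulty dial is 427 minutes.
True elapsed: 427 x 60/61 = 420 minutes = 7 hours.
True time: 7:45 + 7 hours = 2:45.

Final answer: 2:45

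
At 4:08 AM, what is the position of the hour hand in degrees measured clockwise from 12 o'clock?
The hour hand moves 30 degrees per hour and 0.5 degrees per minute.
At 4:08: (4) x 30 + 8 x 0.5 = 120 + 4 = 124 degrees

Final answer: 124 degrees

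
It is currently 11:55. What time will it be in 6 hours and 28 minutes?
Starting time: 11:55
Adding 28 minutes to 55 minutes: 55 + 28 = 83 minutes = 1 hour and 23 minutes
Adding 6 hours: 11 + 6 + 1 (carry) = 18 - 12 = 6
Final time: 6:23

Final answer: 6:23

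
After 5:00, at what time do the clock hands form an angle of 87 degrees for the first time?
At t minutes past 5:00, the hour hand is at 30 x 5 + 0.5t degrees and the minute hand is at 6t degrees.
The smaller angle between them is 87 degrees when |30H - 5.5t| = 87 or |30H - 5.5t| = 273.
With H = 5, solve 30 x 5 - 5.5t = +/- target for each target:
  t = (30 x 5 - 87) / 5.5 = 11.45
  t = (30 x 5 + 87) / 5.5 = 43.09
  t = (30 x 5 - 273) / 5.5 = -22.36 (outside (0, 60))
  t = (30 x 5 + 273) / 5.5 = 76.91 (outside (0, 60))
Valid solutions in (0, 60): {11.45, 43.09} minutes.
The first occurrence is t = 11.45 minutes.
The hands form a 87-degree angle at 11.45 minutes past 5:00.

Final answer: 11.45 minutes past 5:00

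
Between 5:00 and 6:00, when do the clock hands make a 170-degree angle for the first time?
At t minutes past 5:00, the hour hand is at 30 x 5 + 0.5t degrees and the minute hand is at 6t degrees.
The smaller angle between them is 170 degrees when |30H - 5.5t| = 170 or |30H - 5.5t| = 190.
With H = 5, solve 30 x 5 - 5.5t = +/- target for each target:
  t = (30 x 5 - 170) / 5.5 = -3.64 (outside (0, 60))
  t = (30 x 5 + 170) / 5.5 = 58.18
  t = (30 x 5 - 190) / 5.5 = -7.27 (outside (0, 60))
  t = (30 x 5 + 190) / 5.5 = 61.82 (outside (0, 60))
Valid solutions in (0, 60): {58.18} minutes.
The first occurrence is t = 58.18 minutes.
The hands form a 170-degree angle at 58.18 minutes past 5:00.

Final answer: 58.18 minutes past 5:00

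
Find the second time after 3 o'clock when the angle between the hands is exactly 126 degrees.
At t minutes past 3:00, the hour hand is at 30 x 3 + 0.5t degrees and the minute hand is at 6t degrees.
The smaller angle between them is 126 degrees when |30H - 5.5t| = 126 or |30H - 5.5t| = 234.
With H = 3, solve 30 x 3 - 5.5t = +/- target for each target:
  t = (30 x 3 - 126) / 5.5 = -6.55 (outside (0, 60))
  t = (30 x 3 + 126) / 5.5 = 39.27
  t = (30 x 3 - 234) / 5.5 = -26.18 (outside (0, 60))
  t = (30 x 3 + 234) / 5.5 = 58.91
Valid solutions in (0, 60): {39.27, 58.91} minutes.
The second occurrence is t = 58.91 minutes.
The hands form a 126-degree angle at 58.91 minutes past 3:00.

Final answer: 58.91 minutes past 3:00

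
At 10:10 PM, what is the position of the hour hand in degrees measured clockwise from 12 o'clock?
The hour hand moves 30 degrees per hour and 0.5 degrees per minute.
At 10:10: (10) x 30 + 10 x 0.5 = 300 + 5 = 305 degrees

Final answer: 305 degrees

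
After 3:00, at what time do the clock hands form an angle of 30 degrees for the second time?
At t minutes past 3:00, the hour hand is at 30 x 3 + 0.5t degrees and the minute hand is at 6t degrees.
The smaller angle between them is 30 degrees when |30H - 5.5t| = 30 or |30H - 5.5t| = 330.
With H = 3, solve 30 x 3 - 5.5t = +/- target for each target:
  t = (30 x 3 - 30) / 5.5 = 10.91
  t = (30 x 3 + 30) / 5.5 = 21.82
  t = (30 x 3 - 330) / 5.5 = -43.64 (outside (0, 60))
  t = (30 x 3 + 330) / 5.5 = 76.36 (outside (0, 60))
Valid solutions in (0, 60): {10.91, 21.82} minutes.
The second occurrence is t = 21.82 minutes.
The hands form a 30-degree angle at 21.82 minutes past 3:00.

Final answer: 21.82 minutes past 3:00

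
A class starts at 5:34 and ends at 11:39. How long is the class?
From 5:34 to 11:39:
(11 x 60 + 39) - (5 x 60 + 34) = 699 - 334 = 365 minutes
= 6 hours and 5 minutes

Final answer: 6 hours and 5 minutes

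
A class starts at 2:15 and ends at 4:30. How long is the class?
From 2:15 to 4:30:
(4 x 60 + 30) - (2 x 60 + 15) = 270 - 135 = 135 minutes
= 2 hours and 15 minutes

Final answer: 2 hours and 15 minutes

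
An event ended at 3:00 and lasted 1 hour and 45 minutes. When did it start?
Starting time: 3:00 = 180 total minutes past 12:00
Subtracting: 1 hour and 45 minutes = 105 minutes
180 - 105 = 75 minutes
= 1 hour and 15 minutes past 12:00 = 1:15

Final answer: 1:15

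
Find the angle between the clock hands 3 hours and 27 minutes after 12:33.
First find the time 3 hours and 27 minutes after 12:33.
Total minutes: 12 x 60 + 33 + 3 x 60 + 27 = 960.
960 mod 720 = 240 minutes = 4:00.
Now compute the angle at 4:00:
Hour hand: 4 x 30 + 0 x 0.5 = 120 degrees
Minute hand: 0 x 6 = 0 degrees
Difference: |120 - 0| = 120 degrees
The angle is 120 degrees

Final answer: 120 degrees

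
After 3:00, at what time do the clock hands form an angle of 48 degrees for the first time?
At t minutes past 3:00, the hour hand is at 30 x 3 + 0.5t degrees and the minute hand is at 6t degrees.
The smaller angle between them is 48 degrees when |30H - 5.5t| = 48 or |30H - 5.5t| = 312.
With H = 3, solve 30 x 3 - 5.5t = +/- target for each target:
  t = (30 x 3 - 48) / 5.5 = 7.64
  t = (30 x 3 + 48) / 5.5 = 25.09
  t = (30 x 3 - 312) / 5.5 = -40.36 (outside (0, 60))
  t = (30 x 3 + 312) / 5.5 = 73.09 (outside (0, 60))
Valid solutions in (0, 60): {7.64, 25.09} minutes.
The first occurrence is t = 7.64 minutes.
The hands form a 48-degree angle at 7.64 minutes past 3:00.

Final answer: 7.64 minutes past 3:00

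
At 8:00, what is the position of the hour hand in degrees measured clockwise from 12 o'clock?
The hour hand moves 30 degrees per hour and 0.5 degrees per minute.
At 8:00: (8) x 30 + 0 x 0.5 = 240 + 0 = 240 degrees

Final answer: 240 degrees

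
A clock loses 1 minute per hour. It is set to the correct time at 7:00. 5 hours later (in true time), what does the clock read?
For every 60 true minutes, the faulty clock advances 60 - 1 = 59 minutes.
True elapsed: 5 hours = 300 minutes.
Faulty clock advances: 300 x 59/60 = 295 minutes (drift: 5 minutes behind).
Shown time: 7:00 + 295 minutes = 11:55.

Final answer: 11:55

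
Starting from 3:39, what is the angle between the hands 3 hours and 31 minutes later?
First find the time 3 hours and 31 minutes after 3:39.
Total minutes: 3 x 60 + 39 + 3 x 60 + 31 = 430.
430 mod 720 = 430 minutes = 7:10.
Now compute the angle at 7:10:
Hour hand: 7 x 30 + 10 x 0.5 = 215 degrees
Minute hand: 10 x 6 = 60 degrees
Difference: |215 - 60| = 155 degrees
The angle is 155 degrees

Final answer: 155 degrees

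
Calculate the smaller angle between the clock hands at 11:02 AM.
Hour hand position: 11 x 30 + 2 x 0.5 = 331 degrees
Minute hand position: 2 x 6 = 12 degrees
Difference: |331 - 12| = 319 degrees
Since 319 > 180, the smaller angle is 360 - 319 = 41 degrees

Final answer: 41 degrees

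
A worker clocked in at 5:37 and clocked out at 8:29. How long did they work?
From 5:37 to 8:29:
(8 x 60 + 29) - (5 x 60 + 37) = 509 - 337 = 172 minutes
= 2 hours and 52 minutes

Final answer: 2 hours and 52 minutes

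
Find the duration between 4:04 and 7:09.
From 4:04 to 7:09:
(7 x 60 + 9) - (4 x 60 + 4) = 429 - 244 = 185 minutes
= 3 hours and 5 minutes

Final answer: 3 hours and 5 minutes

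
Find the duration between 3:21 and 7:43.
From 3:21 to 7:43:
(7 x 60 + 43) - (3 x 60 + 21) = 463 - 201 = 262 minutes
= 4 hours and 22 minutes

Final answer: 4 hours and 22 minutes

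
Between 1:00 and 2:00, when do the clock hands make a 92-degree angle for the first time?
At t minutes past 1:00, the hour hand is at 30 x 1 + 0.5t degrees and the minute hand is at 6t degrees.
The smaller angle between them is 92 degrees when |30H - 5.5t| = 92 or |30H - 5.5t| = 268.
With H = 1, solve 30 x 1 - 5.5t = +/- target for each target:
  t = (30 x 1 - 92) / 5.5 = -11.27 (outside (0, 60))
  t = (30 x 1 + 92) / 5.5 = 22.18
  t = (30 x 1 - 268) / 5.5 = -43.27 (outside (0, 60))
  t = (30 x 1 + 268) / 5.5 = 54.18
Valid solutions in (0, 60): {22.18, 54.18} minutes.
The first occurrence is t = 22.18 minutes.
The hands form a 92-degree angle at 22.18 minutes past 1:00.

Final answer: 22.18 minutes past 1:00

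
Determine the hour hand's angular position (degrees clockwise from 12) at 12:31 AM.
The hour hand moves 30 degrees per hour and 0.5 degrees per minute.
At 12:31: (0) x 30 + 31 x 0.5 = 0 + 15.5 = 15.5 degrees

Final answer: 15.5 degrees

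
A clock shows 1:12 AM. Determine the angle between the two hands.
Hour hand position: 1 x 30 + 12 x 0.5 = 36 degrees
Minute hand position: 12 x 6 = 72 degrees
Difference: |36 - 72| = 36 degrees
The angle between the hands is 36 degrees

Final answer: 36 degrees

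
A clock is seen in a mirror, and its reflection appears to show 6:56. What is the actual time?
Reflection across the vertical (12-6) axis maps a hand at angle A degrees to (360 - A) degrees, which sends a reading of T minutes past 12:00 to (720 - T) minutes past 12:00.
Mirror reads 6:56 = 416 minutes past 12:00.
Actual time: (720 - 416) mod 720 = 304 minutes = 5:04.

Final answer: 5:04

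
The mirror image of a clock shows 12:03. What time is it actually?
Reflection across the vertical (12-6) axis maps a hand at angle A degrees to (360 - A) degrees, which sends a reading of T minutes past 12:00 to (720 - T) minutes past 12:00.
Mirror reads 12:03 = 3 minutes past 12:00.
Actual time: (720 - 3) mod 720 = 717 minutes = 11:57.

Final answer: 11:57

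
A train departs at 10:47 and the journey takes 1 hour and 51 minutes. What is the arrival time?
Starting time: 10:47
Adding 51 minutes to 47 minutes: 47 + 51 = 98 minutes = 1 hour and 38 minutes
Adding 1 hour: 10 + 1 + 1 (carry) = 12
Final time: 12:38

Final answer: 12:38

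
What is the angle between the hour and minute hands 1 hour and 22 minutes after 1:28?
First find the time 1 hour and 22 minutes after 1:28.
Total minutes: 1 x 60 + 28 + 1 x 60 + 22 = 170.
170 mod 720 = 170 minutes = 2:50.
Now compute the angle at 2:50:
Hour hand: 2 x 30 + 50 x 0.5 = 85 degrees
Minute hand: 50 x 6 = 300 degrees
Difference: |85 - 300| = 215 degrees
Smaller angle: 360 - 215 = 145 degrees

Final answer: 145 degrees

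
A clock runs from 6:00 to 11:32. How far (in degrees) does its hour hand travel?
The hour hand moves 0.5 degrees per minute.
Time elapsed: 11:32 - 6:00 = 332 minutes
Angular displacement: 332 x 0.5 = 166 degrees

Final answer: 166 degrees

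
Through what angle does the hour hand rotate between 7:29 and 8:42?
The hour hand moves 0.5 degrees per minute.
Time elapsed: 8:42 - 7:29 = 73 minutes
Angular displacement: 73 x 0.5 = 36.5 degrees

Final answer: 36.5 degrees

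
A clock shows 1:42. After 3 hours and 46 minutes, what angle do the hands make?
First find the time 3 hours and 46 minutes after 1:42.
Total minutes: 1 x 60 + 42 + 3 x 60 + 46 = 328.
328 mod 720 = 328 minutes = 5:28.
Now compute the angle at 5:28:
Hour hand: 5 x 30 + 28 x 0.5 = 164 degrees
Minute hand: 28 x 6 = 168 degrees
Difference: |164 - 168| = 4 degrees
The angle is 4 degrees

Final answer: 4 degrees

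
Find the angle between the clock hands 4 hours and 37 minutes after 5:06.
First find the time 4 hours and 37 minutes after 5:06.
Total minutes: 5 x 60 + 6 + 4 x 60 + 37 = 583.
583 mod 720 = 583 minutes = 9:43.
Now compute the angle at 9:43:
Hour hand: 9 x 30 + 43 x 0.5 = 291.5 degrees
Minute hand: 43 x 6 = 258 degrees
Difference: |291.5 - 258| = 33.5 degrees
The angle is 33.5 degrees

Final answer: 33.5 degrees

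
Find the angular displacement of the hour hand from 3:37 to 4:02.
The hour hand moves 0.5 degrees per minute.
Time elapsed: 4:02 - 3:37 = 25 minutes
Angular displacement: 25 x 0.5 = 12.5 degrees

Final answer: 12.5 degrees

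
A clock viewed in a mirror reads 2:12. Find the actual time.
Reflection across the vertical (12-6) axis maps a hand at angle A degrees to (360 - A) degrees, which sends a reading of T minutes past 12:00 to (720 - T) minutes past 12:00.
Mirror reads 2:12 = 132 minutes past 12:00.
Actual time: (720 - 132) mod 720 = 588 minutes = 9:48.

Final answer: 9:48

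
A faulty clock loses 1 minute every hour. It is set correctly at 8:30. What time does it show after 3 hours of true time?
For every 60 true minutes, the faulty clock advances 60 - 1 = 59 minutes.
True elapsed: 3 hours = 180 minutes.
Faulty clock advances: 180 x 59/60 = 177 minutes (drift: 3 minutes behind).
Shown time: 8:30 + 177 minutes = 11:27.

Final answer: 11:27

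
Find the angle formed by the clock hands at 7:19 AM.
Hour hand position: 7 x 30 + 19 x 0.5 = 219.5 degrees
Minute hand position: 19 x 6 = 114 degrees
Difference: |219.5 - 114| = 105.5 degrees
The angle between the hands is 105.5 degrees

Final answer: 105.5 degrees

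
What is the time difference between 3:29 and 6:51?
From 3:29 to 6:51:
(6 x 60 + 51) - (3 x 60 + 29) = 411 - 209 = 202 minutes
= 3 hours and 22 minutes

Final answer: 3 hours and 22 minutes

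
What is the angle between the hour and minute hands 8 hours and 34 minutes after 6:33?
First find the time 8 hours and 34 minutes after 6:33.
Total minutes: 6 x 60 + 33 + 8 x 60 + 34 = 907.
907 mod 720 = 187 minutes = 3:07.
Now compute the angle at 3:07:
Hour hand: 3 x 30 + 7 x 0.5 = 93.5 degrees
Minute hand: 7 x 6 = 42 degrees
Difference: |93.5 - 42| = 51.5 degrees
The angle is 51.5 degrees

Final answer: 51.5 degrees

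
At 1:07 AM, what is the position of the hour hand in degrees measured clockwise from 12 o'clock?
The hour hand moves 30 degrees per hour and 0.5 degrees per minute.
At 1:07: (1) x 30 + 7 x 0.5 = 30 + 3.5 = 33.5 degrees

Final answer: 33.5 degrees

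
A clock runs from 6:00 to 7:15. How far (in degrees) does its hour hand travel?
The hour hand moves 0.5 degrees per minute.
Time elapsed: 7:15 - 6:00 = 75 minutes
Angular displacement: 75 x 0.5 = 37.5 degrees

Final answer: 37.5 degrees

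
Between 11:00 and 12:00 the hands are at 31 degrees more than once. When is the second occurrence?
At t minutes past 11:00, the hour hand is at 30 x 11 + 0.5t degrees and the minute hand is at 6t degrees.
The smaller angle between them is 31 degrees when |30H - 5.5t| = 31 or |30H - 5.5t| = 329.
With H = 11, solve 30 x 11 - 5.5t = +/- target for each target:
  t = (30 x 11 - 31) / 5.5 = 54.36
  t = (30 x 11 + 31) / 5.5 = 65.64 (outside (0, 60))
  t = (30 x 11 - 329) / 5.5 = 0.18
  t = (30 x 11 + 329) / 5.5 = 119.82 (outside (0, 60))
Valid solutions in (0, 60): {0.18, 54.36} minutes.
The second occurrence is t = 54.36 minutes.
The hands form a 31-degree angle at 54.36 minutes past 11:00.

Final answer: 54.36 minutes past 11:00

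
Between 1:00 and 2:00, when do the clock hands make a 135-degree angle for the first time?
At t minutes past 1:00, the hour hand is at 30 x 1 + 0.5t degrees and the minute hand is at 6t degrees.
The smaller angle between them is 135 degrees when |30H - 5.5t| = 135 or |30H - 5.5t| = 225.
With H = 1, solve 30 x 1 - 5.5t = +/- target for each target:
  t = (30 x 1 - 135) / 5.5 = -19.09 (outside (0, 60))
  t = (30 x 1 + 135) / 5.5 = 30
  t = (30 x 1 - 225) / 5.5 = -35.45 (outside (0, 60))
  t = (30 x 1 + 225) / 5.5 = 46.36
Valid solutions in (0, 60): {30, 46.36} minutes.
The first occurrence is t = 30 minutes.
The hands form a 135-degree angle at 30 minutes past 1:00.

Final answer: 30 minutes past 1:00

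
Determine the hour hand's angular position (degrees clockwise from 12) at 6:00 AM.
The hour hand moves 30 degrees per hour and 0.5 degrees per minute.
At 6:00: (6) x 30 + 0 x 0.5 = 180 + 0 = 180 degrees

Final answer: 180 degrees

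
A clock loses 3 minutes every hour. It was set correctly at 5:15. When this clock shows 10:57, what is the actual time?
For every 60 true minutes, the faulty clock advances 57 minutes, so 1 faulty-clock minute corresponds to 60/57 true minutes.
From 5:15 to 10:57 on the faulty dial is 342 minutes.
True elapsed: 342 x 60/57 = 360 minutes = 6 hours.
True time: 5:15 + 6 hours = 11:15.

Final answer: 11:15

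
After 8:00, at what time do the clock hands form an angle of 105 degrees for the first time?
At t minutes past 8:00, the hour hand is at 30 x 8 + 0.5t degrees and the minute hand is at 6t degrees.
The smaller angle between them is 105 degrees when |30H - 5.5t| = 105 or |30H - 5.5t| = 255.
With H = 8, solve 30 x 8 - 5.5t = +/- target for each target:
  t = (30 x 8 - 105) / 5.5 = 24.55
  t = (30 x 8 + 105) / 5.5 = 62.73 (outside (0, 60))
  t = (30 x 8 - 255) / 5.5 = -2.73 (outside (0, 60))
  t = (30 x 8 + 255) / 5.5 = 90 (outside (0, 60))
Valid solutions in (0, 60): {24.55} minutes.
The first occurrence is t = 24.55 minutes.
The hands form a 105-degree angle at 24.55 minutes past 8:00.

Final answer: 24.55 minutes past 8:00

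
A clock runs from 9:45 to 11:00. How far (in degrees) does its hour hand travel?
The hour hand moves 0.5 degrees per minute.
Time elapsed: 11:00 - 9:45 = 75 minutes
Angular displacement: 75 x 0.5 = 37.5 degrees

Final answer: 37.5 degrees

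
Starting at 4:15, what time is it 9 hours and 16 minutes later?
Starting time: 4:15
Adding 16 minutes to 15 minutes: 15 + 16 = 31 minutes
Adding 9 hours: 4 + 9 = 13 - 12 = 1
Final time: 1:31

Final answer: 1:31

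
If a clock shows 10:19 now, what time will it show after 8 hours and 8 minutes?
Starting time: 10:19
Adding 8 minutes to 19 minutes: 19 + 8 = 27 minutes
Adding 8 hours: 10 + 8 = 18 - 12 = 6
Final time: 6:27

Final answer: 6:27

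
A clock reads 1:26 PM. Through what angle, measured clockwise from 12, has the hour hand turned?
The hour hand moves 30 degrees per hour and 0.5 degrees per minute.
At 1:26: (1) x 30 + 26 x 0.5 = 30 + 13 = 43 degrees

Final answer: 43 degrees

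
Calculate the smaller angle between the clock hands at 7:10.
Hour hand position: 7 x 30 + 10 x 0.5 = 215 degrees
Minute hand position: 10 x 6 = 60 degrees
Difference: |215 - 60| = 155 degrees
The angle between the hands is 155 degrees

Final answer: 155 degrees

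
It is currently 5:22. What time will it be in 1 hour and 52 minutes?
Starting time: 5:22
Adding 52 minutes to 22 minutes: 22 + 52 = 74 minutes = 1 hour and 14 minutes
Adding 1 hour: 5 + 1 + 1 (carry) = 7
Final time: 7:14

Final answer: 7:14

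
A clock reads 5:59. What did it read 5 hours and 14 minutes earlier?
Starting time: 5:59 = 359 total minutes past 12:00
Subtracting: 5 hours and 14 minutes = 314 minutes
359 - 314 = 45 minutes
= 45 minutes past 12:00 = 12:45

Final answer: 12:45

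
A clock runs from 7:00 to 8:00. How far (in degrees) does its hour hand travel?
The hour hand moves 0.5 degrees per minute.
Time elapsed: 8:00 - 7:00 = 60 minutes
Angular displacement: 60 x 0.5 = 30 degrees

Final answer: 30 degrees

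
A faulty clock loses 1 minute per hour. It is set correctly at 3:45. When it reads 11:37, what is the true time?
For every 60 true minutes, the faulty clock advances 59 minutes, so 1 faulty-clock minute corresponds to 60/59 true minutes.
From 3:45 to 11:37 on the faulty dial is 472 minutes.
True elapsed: 472 x 60/59 = 480 minutes = 8 hours.
True time: 3:45 + 8 hours = 11:45.

Final answer: 11:45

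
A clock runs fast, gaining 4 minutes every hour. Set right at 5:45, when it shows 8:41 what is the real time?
For every 60 true minutes, the faulty clock advances 64 minutes, so 1 faulty-clock minute corresponds to 60/64 true minutes.
From 5:45 to 8:41 on the faulty dial is 176 minutes.
True elapsed: 176 x 60/64 = 165 minutes = 2 hours and 45 minutes.
True time: 5:45 + 2 hours and 45 minutes = 8:30.

Final answer: 8:30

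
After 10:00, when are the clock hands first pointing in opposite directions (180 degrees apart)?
For hands to be 180 degrees apart: |30H - 5.5t| = 180
With H = 10: t = (30 x 10 + 180)/5.5 = 87.27 or t = (30 x 10 - 180)/5.5 = 21.82
First valid solution (0 < t < 60): t = 21.82 minutes
The hands are opposite at 21.82 minutes past 10:00.

Final answer: 21.82 minutes past 10:00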